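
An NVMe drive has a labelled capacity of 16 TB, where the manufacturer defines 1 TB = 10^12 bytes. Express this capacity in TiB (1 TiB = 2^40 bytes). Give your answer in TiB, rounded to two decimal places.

16 TB = 16 × 10^12 bytes = 16,000,000,000,000 bytes
1 TiB = 2^40 bytes = 1,099,511,627,776 bytes
16,000,000,000,000 / 1,099,511,627,776 = 14.55 TiB

14.55 TiB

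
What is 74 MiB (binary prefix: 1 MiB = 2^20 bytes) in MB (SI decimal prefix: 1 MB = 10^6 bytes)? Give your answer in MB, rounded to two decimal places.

74 MiB = 74 × 2^20 bytes = 77,594,624 bytes
1 MB = 10^6 bytes = 1,000,000 bytes
77,594,624 / 1,000,000 = 77.59 MB

77.59 MB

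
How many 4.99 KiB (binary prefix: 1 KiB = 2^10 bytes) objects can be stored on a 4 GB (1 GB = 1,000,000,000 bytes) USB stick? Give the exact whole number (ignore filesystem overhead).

Capacity: 4 GB = 4,000,000,000 bytes
Per item: 4.99 KiB = 5,109.76 bytes
⌊4,000,000,000 / 5,109.76⌋ = 782,815

782,815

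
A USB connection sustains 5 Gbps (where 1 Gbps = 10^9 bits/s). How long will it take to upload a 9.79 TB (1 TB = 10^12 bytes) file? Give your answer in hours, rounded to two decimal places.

4.35 hours

9.79 TB = 9,790,000,000,000 bytes = 78,320,000,000,000 bits
5 Gbps = 5,000,000,000 bits/s
time = 78,320,000,000,000 / 5,000,000,000 = 15,664.0000 s
15,664.0000 s / 3600 = 4.35 hours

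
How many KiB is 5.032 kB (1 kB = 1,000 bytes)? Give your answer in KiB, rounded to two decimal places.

5.032 kB = 5.032 × 10^3 bytes = 5,032 bytes
1 KiB = 1,024 bytes
5,032 / 1,024 = 4.91 KiB

4.91 KiB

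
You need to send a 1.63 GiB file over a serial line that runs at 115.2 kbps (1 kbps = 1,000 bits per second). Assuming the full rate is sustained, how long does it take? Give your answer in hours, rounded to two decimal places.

1.63 GiB = 1,750,199,173.12 bytes = 14,001,593,384.96 bits
115.2 kbps = 115,200 bits/s
time = 14,001,593,384.96 / 115,200 = 121,541.6092 s
121,541.6092 s / 3600 = 33.76 hours

33.76 hours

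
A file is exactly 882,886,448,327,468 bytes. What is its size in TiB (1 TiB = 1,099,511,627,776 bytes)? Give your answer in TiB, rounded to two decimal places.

802.98 TiB

882,886,448,327,468 bytes given.
1 TiB = 2^40 bytes = 1,099,511,627,776 bytes
882,886,448,327,468 / 1,099,511,627,776 = 802.98 TiB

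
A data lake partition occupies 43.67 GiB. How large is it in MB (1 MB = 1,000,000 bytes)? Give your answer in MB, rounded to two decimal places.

43.67 GiB = 43.67 × 2^30 bytes = 46,890,305,454.08 bytes
1 MB = 10^6 bytes = 1,000,000 bytes
46,890,305,454.08 / 1,000,000 = 46,890.31 MB

46,890.31 MB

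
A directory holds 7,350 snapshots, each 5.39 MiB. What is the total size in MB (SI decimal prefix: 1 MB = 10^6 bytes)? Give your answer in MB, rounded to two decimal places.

Total = 7,350 × 5.39 MiB = 39616.5 MiB
= 39616.5 × 1,048,576 bytes = 41,540,911,104 bytes
1 MB = 1,000,000 bytes
41,540,911,104 / 1,000,000 = 41,540.91 MB

41,540.91 MB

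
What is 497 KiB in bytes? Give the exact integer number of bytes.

497 × 1,024 = 508,928 bytes

508,928 bytes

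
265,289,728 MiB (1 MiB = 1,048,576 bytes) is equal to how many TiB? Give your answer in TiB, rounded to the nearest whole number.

253 TiB

265,289,728 MiB × 1,048,576 bytes/MiB = 278,176,441,827,328 bytes
1 TiB = 1,099,511,627,776 bytes
278,176,441,827,328 / 1,099,511,627,776 = 253 TiB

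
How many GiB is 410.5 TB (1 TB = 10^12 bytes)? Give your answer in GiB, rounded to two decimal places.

410.5 TB × 1,000,000,000,000 bytes/TB = 410,500,000,000,000 bytes
1 GiB = 2^30 bytes = 1,073,741,824 bytes
410,500,000,000,000 / 1,073,741,824 = 382,307.92 GiB

382,307.92 GiB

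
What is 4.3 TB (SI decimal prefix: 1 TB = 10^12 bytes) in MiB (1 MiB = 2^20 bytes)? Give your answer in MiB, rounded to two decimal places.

4,100,799.56 MiB

4.3 TB × 1,000,000,000,000 bytes/TB = 4,300,000,000,000 bytes
1 MiB = 1,048,576 bytes
4,300,000,000,000 / 1,048,576 = 4,100,799.56 MiB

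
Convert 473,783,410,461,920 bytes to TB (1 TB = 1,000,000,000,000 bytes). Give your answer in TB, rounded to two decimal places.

473,783,410,461,920 bytes given.
1 TB = 1,000,000,000,000 bytes
473,783,410,461,920 / 1,000,000,000,000 = 473.78 TB

473.78 TB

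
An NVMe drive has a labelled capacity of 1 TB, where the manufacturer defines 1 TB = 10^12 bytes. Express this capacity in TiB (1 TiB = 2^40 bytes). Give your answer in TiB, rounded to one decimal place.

1 TB = 1 × 10^12 bytes = 1,000,000,000,000 bytes
1 TiB = 1,099,511,627,776 bytes
1,000,000,000,000 / 1,099,511,627,776 = 0.9 TiB

0.9 TiB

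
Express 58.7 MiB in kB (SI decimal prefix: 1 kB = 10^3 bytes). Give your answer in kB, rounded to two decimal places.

61,551.41 kB

58.7 MiB = 58.7 × 2^20 bytes = 61,551,411.2 bytes
1 kB = 10^3 bytes = 1,000 bytes
61,551,411.2 / 1,000 = 61,551.41 kB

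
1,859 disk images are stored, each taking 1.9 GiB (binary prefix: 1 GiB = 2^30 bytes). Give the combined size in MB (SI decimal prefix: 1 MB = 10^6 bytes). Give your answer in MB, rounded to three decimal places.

Total = 1,859 × 1.9 GiB = 3532.1 GiB
= 3532.1 × 1,073,741,824 bytes = 3,792,563,496,550.4 bytes
1 MB = 1,000,000 bytes
3,792,563,496,550.4 / 1,000,000 = 3,792,563.497 MB

3,792,563.497 MB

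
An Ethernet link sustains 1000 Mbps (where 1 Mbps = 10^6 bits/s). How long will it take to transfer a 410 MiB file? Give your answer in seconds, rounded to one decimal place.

3.4 seconds

410 MiB = 429,916,160 bytes = 3,439,329,280 bits
1000 Mbps = 1,000,000,000 bits/s
time = 3,439,329,280 / 1,000,000,000 = 3.4 s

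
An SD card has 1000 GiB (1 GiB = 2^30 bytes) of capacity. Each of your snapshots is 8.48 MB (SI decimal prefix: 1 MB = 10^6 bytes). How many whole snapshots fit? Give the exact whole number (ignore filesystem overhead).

126,620

Capacity: 1000 GiB = 1,073,741,824,000 bytes
Per item: 8.48 MB = 8,480,000 bytes
⌊1,073,741,824,000 / 8,480,000⌋ = 126,620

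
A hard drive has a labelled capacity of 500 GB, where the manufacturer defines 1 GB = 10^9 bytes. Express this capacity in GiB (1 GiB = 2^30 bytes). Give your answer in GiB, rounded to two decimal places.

500 GB = 500 × 10^9 bytes = 500,000,000,000 bytes
1 GiB = 1,073,741,824 bytes
500,000,000,000 / 1,073,741,824 = 465.66 GiB

465.66 GiB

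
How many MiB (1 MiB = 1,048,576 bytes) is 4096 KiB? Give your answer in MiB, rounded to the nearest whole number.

4096 KiB = 4096 × 2^10 bytes = 4,194,304 bytes
1 MiB = 1,048,576 bytes
4,194,304 / 1,048,576 = 4 MiB

4 MiB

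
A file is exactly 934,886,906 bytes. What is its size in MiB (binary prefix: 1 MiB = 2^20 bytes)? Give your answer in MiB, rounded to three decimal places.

891.578 MiB

934,886,906 bytes given.
1 MiB = 2^20 bytes = 1,048,576 bytes
934,886,906 / 1,048,576 = 891.578 MiB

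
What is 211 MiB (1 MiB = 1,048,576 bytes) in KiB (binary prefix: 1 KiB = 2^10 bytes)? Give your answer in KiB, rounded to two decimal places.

211 MiB = 211 × 2^20 bytes = 221,249,536 bytes
1 KiB = 2^10 bytes = 1,024 bytes
221,249,536 / 1,024 = 216,064.00 KiB

216,064.00 KiB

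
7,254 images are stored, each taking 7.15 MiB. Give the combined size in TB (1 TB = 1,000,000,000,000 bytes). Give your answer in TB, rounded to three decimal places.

0.054 TB

Total = 7,254 × 7.15 MiB = 51866.1 MiB
= 51866.1 × 1,048,576 bytes = 54,385,547,673.6 bytes
1 TB = 1,000,000,000,000 bytes
54,385,547,673.6 / 1,000,000,000,000 = 0.054 TB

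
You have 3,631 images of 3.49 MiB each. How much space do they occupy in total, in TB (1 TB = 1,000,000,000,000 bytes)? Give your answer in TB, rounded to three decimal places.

Total = 3,631 × 3.49 MiB = 12672.19 MiB
= 12672.19 × 1,048,576 bytes = 13,287,754,301.44 bytes
1 TB = 1,000,000,000,000 bytes
13,287,754,301.44 / 1,000,000,000,000 = 0.013 TB

0.013 TB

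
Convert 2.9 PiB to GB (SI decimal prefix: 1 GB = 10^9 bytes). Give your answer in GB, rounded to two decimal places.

2.9 PiB = 2.9 × 2^50 bytes = 3,265,109,729,843,609.6 bytes
1 GB = 10^9 bytes = 1,000,000,000 bytes
3,265,109,729,843,609.6 / 1,000,000,000 = 3,265,109.73 GB

3,265,109.73 GB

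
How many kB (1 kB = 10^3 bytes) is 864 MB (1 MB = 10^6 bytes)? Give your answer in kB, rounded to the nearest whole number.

864,000 kB

864 MB × 1,000,000 bytes/MB = 864,000,000 bytes
1 kB = 10^3 bytes = 1,000 bytes
864,000,000 / 1,000 = 864,000 kB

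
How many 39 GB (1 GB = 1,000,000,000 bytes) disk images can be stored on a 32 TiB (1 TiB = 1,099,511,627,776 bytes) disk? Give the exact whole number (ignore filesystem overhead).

902

Capacity: 32 TiB = 35,184,372,088,832 bytes
Per item: 39 GB = 39,000,000,000 bytes
⌊35,184,372,088,832 / 39,000,000,000⌋ = 902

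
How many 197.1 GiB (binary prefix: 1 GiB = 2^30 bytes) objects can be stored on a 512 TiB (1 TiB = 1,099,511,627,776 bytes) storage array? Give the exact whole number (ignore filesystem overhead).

Capacity: 512 TiB = 562,949,953,421,312 bytes
Per item: 197.1 GiB = 211,634,513,510.4 bytes
⌊562,949,953,421,312 / 211,634,513,510.4⌋ = 2,660

2,660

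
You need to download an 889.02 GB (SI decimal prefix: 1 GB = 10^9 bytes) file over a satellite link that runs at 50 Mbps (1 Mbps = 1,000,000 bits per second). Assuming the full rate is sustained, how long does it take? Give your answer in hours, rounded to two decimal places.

889.02 GB = 889,020,000,000 bytes = 7,112,160,000,000 bits
50 Mbps = 50,000,000 bits/s
time = 7,112,160,000,000 / 50,000,000 = 142,243.2000 s
142,243.2000 s / 3600 = 39.51 hours

39.51 hours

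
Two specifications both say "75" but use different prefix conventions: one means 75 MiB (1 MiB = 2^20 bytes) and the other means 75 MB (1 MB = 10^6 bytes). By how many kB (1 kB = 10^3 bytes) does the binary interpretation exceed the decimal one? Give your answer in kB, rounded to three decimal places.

75 MiB = 75 × 1,048,576 = 78,643,200 bytes
75 MB = 75 × 1,000,000 = 75,000,000 bytes
difference = 3,643,200 bytes
3,643,200 / 1,000 = 3,643.200 kB

3,643.200 kB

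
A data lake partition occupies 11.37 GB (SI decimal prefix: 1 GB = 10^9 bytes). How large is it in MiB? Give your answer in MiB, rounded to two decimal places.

11.37 GB = 11.37 × 10^9 bytes = 11,370,000,000 bytes
1 MiB = 1,048,576 bytes
11,370,000,000 / 1,048,576 = 10,843.28 MiB

10,843.28 MiB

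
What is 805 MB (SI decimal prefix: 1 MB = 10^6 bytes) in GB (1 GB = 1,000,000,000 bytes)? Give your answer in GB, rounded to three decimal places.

0.805 GB

805 MB = 805 × 10^6 bytes = 805,000,000 bytes
1 GB = 1,000,000,000 bytes
805,000,000 / 1,000,000,000 = 0.805 GB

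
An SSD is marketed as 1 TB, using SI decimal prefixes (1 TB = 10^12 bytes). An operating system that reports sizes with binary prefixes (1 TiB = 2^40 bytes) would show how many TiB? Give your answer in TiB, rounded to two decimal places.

1 TB × 1,000,000,000,000 bytes/TB = 1,000,000,000,000 bytes
1 TiB = 1,099,511,627,776 bytes
1,000,000,000,000 / 1,099,511,627,776 = 0.91 TiB

0.91 TiB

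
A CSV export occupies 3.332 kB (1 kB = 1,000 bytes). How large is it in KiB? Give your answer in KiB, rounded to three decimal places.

3.254 KiB

3.332 kB = 3.332 × 10^3 bytes = 3,332 bytes
1 KiB = 2^10 bytes = 1,024 bytes
3,332 / 1,024 = 3.254 KiB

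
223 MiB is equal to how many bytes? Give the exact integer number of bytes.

233,832,448 bytes

223 × 1,048,576 = 233,832,448 bytes  (1 MiB = 2^20 bytes)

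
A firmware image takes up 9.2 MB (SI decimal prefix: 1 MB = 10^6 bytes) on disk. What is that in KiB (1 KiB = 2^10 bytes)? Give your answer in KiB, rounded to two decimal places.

8,984.38 KiB

9.2 MB × 1,000,000 bytes/MB = 9,200,000 bytes
1 KiB = 2^10 bytes = 1,024 bytes
9,200,000 / 1,024 = 8,984.38 KiB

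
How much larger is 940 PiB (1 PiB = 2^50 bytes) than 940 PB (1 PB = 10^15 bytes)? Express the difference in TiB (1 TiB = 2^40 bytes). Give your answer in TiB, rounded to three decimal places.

940 PiB = 940 × 1,125,899,906,842,624 = 1,058,345,912,432,066,560 bytes
940 PB = 940 × 1,000,000,000,000,000 = 940,000,000,000,000,000 bytes
difference = 118,345,912,432,066,560 bytes
118,345,912,432,066,560 / 1,099,511,627,776 = 107,634.980 TiB

107,634.980 TiB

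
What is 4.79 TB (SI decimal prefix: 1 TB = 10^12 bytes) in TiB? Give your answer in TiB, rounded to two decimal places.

4.79 TB × 1,000,000,000,000 bytes/TB = 4,790,000,000,000 bytes
1 TiB = 2^40 bytes = 1,099,511,627,776 bytes
4,790,000,000,000 / 1,099,511,627,776 = 4.36 TiB

4.36 TiB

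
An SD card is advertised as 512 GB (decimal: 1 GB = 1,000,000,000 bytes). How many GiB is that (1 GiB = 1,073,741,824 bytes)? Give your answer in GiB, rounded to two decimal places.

512 GB = 512 × 10^9 bytes = 512,000,000,000 bytes
1 GiB = 1,073,741,824 bytes
512,000,000,000 / 1,073,741,824 = 476.84 GiB

476.84 GiB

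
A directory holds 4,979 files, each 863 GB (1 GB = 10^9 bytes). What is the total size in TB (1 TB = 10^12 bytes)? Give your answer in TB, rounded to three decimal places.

4,296.877 TB

Total = 4,979 × 863 GB = 4,296,877 GB
= 4,296,877 × 1,000,000,000 bytes = 4,296,877,000,000,000 bytes
1 TB = 1,000,000,000,000 bytes
4,296,877,000,000,000 / 1,000,000,000,000 = 4,296.877 TB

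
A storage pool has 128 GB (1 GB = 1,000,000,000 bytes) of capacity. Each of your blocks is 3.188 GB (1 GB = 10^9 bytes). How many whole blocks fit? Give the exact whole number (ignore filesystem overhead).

Capacity: 128 GB = 128,000,000,000 bytes
Per item: 3.188 GB = 3,188,000,000 bytes
⌊128,000,000,000 / 3,188,000,000⌋ = 40

40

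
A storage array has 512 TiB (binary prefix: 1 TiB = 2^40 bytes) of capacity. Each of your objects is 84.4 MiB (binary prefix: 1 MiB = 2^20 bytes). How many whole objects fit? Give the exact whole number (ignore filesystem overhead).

6,361,029

Capacity: 512 TiB = 562,949,953,421,312 bytes
Per item: 84.4 MiB = 88,499,814.4 bytes
⌊562,949,953,421,312 / 88,499,814.4⌋ = 6,361,029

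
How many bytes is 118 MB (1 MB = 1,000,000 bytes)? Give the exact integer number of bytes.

118,000,000 bytes

118 × 1,000,000 = 118,000,000 bytes  (1 MB = 10^6 bytes)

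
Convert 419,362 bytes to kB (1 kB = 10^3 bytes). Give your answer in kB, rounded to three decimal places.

419.362 kB

419,362 bytes given.
1 kB = 10^3 bytes = 1,000 bytes
419,362 / 1,000 = 419.362 kB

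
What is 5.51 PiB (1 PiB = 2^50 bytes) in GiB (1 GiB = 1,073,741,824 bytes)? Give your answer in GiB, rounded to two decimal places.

5.51 PiB × 1,125,899,906,842,624 bytes/PiB = 6,203,708,486,702,858.24 bytes
1 GiB = 2^30 bytes = 1,073,741,824 bytes
6,203,708,486,702,858.24 / 1,073,741,824 = 5,777,653.76 GiB

5,777,653.76 GiB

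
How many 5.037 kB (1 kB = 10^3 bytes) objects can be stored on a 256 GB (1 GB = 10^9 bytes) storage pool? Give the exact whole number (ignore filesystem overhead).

50,823,903

Capacity: 256 GB = 256,000,000,000 bytes
Per item: 5.037 kB = 5,037 bytes
⌊256,000,000,000 / 5,037⌋ = 50,823,903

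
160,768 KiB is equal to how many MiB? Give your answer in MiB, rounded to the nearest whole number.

157 MiB

160,768 KiB = 160,768 × 2^10 bytes = 164,626,432 bytes
1 MiB = 1,048,576 bytes
164,626,432 / 1,048,576 = 157 MiB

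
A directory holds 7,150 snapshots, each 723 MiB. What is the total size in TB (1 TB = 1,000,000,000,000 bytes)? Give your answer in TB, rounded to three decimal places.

5.421 TB

Total = 7,150 × 723 MiB = 5,169,450 MiB
= 5,169,450 × 1,048,576 bytes = 5,420,561,203,200 bytes
1 TB = 1,000,000,000,000 bytes
5,420,561,203,200 / 1,000,000,000,000 = 5.421 TB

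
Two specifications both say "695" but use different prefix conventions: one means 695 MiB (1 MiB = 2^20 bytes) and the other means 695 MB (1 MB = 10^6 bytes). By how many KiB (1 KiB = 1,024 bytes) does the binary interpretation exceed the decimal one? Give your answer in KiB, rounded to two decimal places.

32,969.06 KiB

695 MiB = 695 × 1,048,576 = 728,760,320 bytes
695 MB = 695 × 1,000,000 = 695,000,000 bytes
difference = 33,760,320 bytes
33,760,320 / 1,024 = 32,969.06 KiB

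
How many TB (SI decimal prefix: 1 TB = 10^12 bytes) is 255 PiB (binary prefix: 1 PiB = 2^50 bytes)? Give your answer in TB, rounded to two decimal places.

287,104.48 TB

255 PiB = 255 × 2^50 bytes = 287,104,476,244,869,120 bytes
1 TB = 10^12 bytes = 1,000,000,000,000 bytes
287,104,476,244,869,120 / 1,000,000,000,000 = 287,104.48 TB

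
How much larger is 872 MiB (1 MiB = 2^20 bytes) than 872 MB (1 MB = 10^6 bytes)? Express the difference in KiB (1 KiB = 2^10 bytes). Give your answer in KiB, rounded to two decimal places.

41,365.50 KiB

872 MiB = 872 × 1,048,576 = 914,358,272 bytes
872 MB = 872 × 1,000,000 = 872,000,000 bytes
difference = 42,358,272 bytes
42,358,272 / 1,024 = 41,365.50 KiB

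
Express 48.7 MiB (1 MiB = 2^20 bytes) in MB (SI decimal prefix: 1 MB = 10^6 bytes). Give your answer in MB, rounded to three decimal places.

51.066 MB

48.7 MiB = 48.7 × 2^20 bytes = 51,065,651.2 bytes
1 MB = 1,000,000 bytes
51,065,651.2 / 1,000,000 = 51.066 MB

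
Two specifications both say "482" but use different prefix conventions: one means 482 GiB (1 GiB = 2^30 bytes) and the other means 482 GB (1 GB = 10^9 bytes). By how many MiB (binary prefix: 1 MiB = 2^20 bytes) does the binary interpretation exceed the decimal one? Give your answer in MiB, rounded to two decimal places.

482 GiB = 482 × 1,073,741,824 = 517,543,559,168 bytes
482 GB = 482 × 1,000,000,000 = 482,000,000,000 bytes
difference = 35,543,559,168 bytes
35,543,559,168 / 1,048,576 = 33,896.98 MiB

33,896.98 MiB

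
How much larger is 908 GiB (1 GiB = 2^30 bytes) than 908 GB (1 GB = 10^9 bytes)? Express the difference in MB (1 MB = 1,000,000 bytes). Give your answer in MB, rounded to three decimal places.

908 GiB = 908 × 1,073,741,824 = 974,957,576,192 bytes
908 GB = 908 × 1,000,000,000 = 908,000,000,000 bytes
difference = 66,957,576,192 bytes
66,957,576,192 / 1,000,000 = 66,957.576 MB

66,957.576 MB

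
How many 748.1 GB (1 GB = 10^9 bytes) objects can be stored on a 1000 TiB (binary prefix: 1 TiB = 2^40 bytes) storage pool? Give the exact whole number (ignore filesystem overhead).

1,469

Capacity: 1000 TiB = 1,099,511,627,776,000 bytes
Per item: 748.1 GB = 748,100,000,000 bytes
⌊1,099,511,627,776,000 / 748,100,000,000⌋ = 1,469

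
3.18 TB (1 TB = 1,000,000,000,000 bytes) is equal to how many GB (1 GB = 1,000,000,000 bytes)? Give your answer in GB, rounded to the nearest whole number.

3.18 TB × 1,000,000,000,000 bytes/TB = 3,180,000,000,000 bytes
1 GB = 10^9 bytes = 1,000,000,000 bytes
3,180,000,000,000 / 1,000,000,000 = 3,180 GB

3,180 GB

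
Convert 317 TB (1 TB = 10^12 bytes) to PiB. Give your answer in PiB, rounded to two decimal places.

0.28 PiB

317 TB = 317 × 10^12 bytes = 317,000,000,000,000 bytes
1 PiB = 1,125,899,906,842,624 bytes
317,000,000,000,000 / 1,125,899,906,842,624 = 0.28 PiB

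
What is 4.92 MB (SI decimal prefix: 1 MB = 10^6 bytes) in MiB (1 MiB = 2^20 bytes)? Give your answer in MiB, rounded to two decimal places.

4.69 MiB

4.92 MB = 4.92 × 10^6 bytes = 4,920,000 bytes
1 MiB = 1,048,576 bytes
4,920,000 / 1,048,576 = 4.69 MiB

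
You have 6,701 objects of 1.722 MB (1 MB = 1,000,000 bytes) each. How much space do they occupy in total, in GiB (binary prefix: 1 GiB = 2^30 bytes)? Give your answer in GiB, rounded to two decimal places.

10.75 GiB

Total = 6,701 × 1.722 MB = 11539.122 MB
= 11539.122 × 1,000,000 bytes = 11,539,122,000 bytes
1 GiB = 1,073,741,824 bytes
11,539,122,000 / 1,073,741,824 = 10.75 GiB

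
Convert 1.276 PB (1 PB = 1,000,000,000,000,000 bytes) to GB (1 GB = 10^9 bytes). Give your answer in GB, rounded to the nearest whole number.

1,276,000 GB

1.276 PB × 1,000,000,000,000,000 bytes/PB = 1,276,000,000,000,000 bytes
1 GB = 1,000,000,000 bytes
1,276,000,000,000,000 / 1,000,000,000 = 1,276,000 GB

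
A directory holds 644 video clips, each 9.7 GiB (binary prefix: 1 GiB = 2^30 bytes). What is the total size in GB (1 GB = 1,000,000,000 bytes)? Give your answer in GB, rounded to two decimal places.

Total = 644 × 9.7 GiB = 6246.8 GiB
= 6246.8 × 1,073,741,824 bytes = 6,707,450,426,163.2 bytes
1 GB = 1,000,000,000 bytes
6,707,450,426,163.2 / 1,000,000,000 = 6,707.45 GB

6,707.45 GB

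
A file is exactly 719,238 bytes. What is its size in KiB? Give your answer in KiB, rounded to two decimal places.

719,238 bytes given.
1 KiB = 1,024 bytes
719,238 / 1,024 = 702.38 KiB

702.38 KiB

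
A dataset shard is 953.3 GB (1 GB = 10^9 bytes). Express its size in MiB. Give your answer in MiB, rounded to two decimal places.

953.3 GB = 953.3 × 10^9 bytes = 953,300,000,000 bytes
1 MiB = 1,048,576 bytes
953,300,000,000 / 1,048,576 = 909,137.73 MiB

909,137.73 MiB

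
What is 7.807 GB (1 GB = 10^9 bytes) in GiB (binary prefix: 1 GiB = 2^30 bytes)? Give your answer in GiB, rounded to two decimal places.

7.807 GB = 7.807 × 10^9 bytes = 7,807,000,000 bytes
1 GiB = 1,073,741,824 bytes
7,807,000,000 / 1,073,741,824 = 7.27 GiB

7.27 GiB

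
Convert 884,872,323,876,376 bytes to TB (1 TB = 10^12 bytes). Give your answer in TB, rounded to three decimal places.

884.872 TB

884,872,323,876,376 bytes given.
1 TB = 1,000,000,000,000 bytes
884,872,323,876,376 / 1,000,000,000,000 = 884.872 TB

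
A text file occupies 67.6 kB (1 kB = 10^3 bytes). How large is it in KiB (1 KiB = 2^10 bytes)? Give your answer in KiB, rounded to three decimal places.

66.016 KiB

67.6 kB = 67.6 × 10^3 bytes = 67,600 bytes
1 KiB = 2^10 bytes = 1,024 bytes
67,600 / 1,024 = 66.016 KiB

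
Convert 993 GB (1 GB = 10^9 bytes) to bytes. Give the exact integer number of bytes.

993 × 1,000,000,000 = 993,000,000,000 bytes  (1 GB = 10^9 bytes)

993,000,000,000 bytes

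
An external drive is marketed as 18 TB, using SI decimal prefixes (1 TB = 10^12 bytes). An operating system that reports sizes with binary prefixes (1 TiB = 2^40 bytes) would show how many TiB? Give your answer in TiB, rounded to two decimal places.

16.37 TiB

18 TB = 18 × 10^12 bytes = 18,000,000,000,000 bytes
1 TiB = 2^40 bytes = 1,099,511,627,776 bytes
18,000,000,000,000 / 1,099,511,627,776 = 16.37 TiB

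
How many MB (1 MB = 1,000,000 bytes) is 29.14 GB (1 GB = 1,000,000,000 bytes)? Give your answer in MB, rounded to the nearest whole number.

29.14 GB × 1,000,000,000 bytes/GB = 29,140,000,000 bytes
1 MB = 1,000,000 bytes
29,140,000,000 / 1,000,000 = 29,140 MB

29,140 MB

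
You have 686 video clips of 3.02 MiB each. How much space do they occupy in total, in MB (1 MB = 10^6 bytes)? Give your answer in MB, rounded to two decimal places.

Total = 686 × 3.02 MiB = 2071.72 MiB
= 2071.72 × 1,048,576 bytes = 2,172,355,870.72 bytes
1 MB = 1,000,000 bytes
2,172,355,870.72 / 1,000,000 = 2,172.36 MB

2,172.36 MB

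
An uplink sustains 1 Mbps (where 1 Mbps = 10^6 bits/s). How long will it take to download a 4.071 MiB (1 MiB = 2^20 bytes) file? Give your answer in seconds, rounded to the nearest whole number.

4.071 MiB = 4,268,752.896 bytes = 34,150,023.168 bits
1 Mbps = 1,000,000 bits/s
time = 34,150,023.168 / 1,000,000 = 34 s

34 seconds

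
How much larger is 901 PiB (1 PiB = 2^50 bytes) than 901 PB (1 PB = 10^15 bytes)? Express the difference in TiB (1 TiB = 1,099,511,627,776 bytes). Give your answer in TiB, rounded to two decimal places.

901 PiB = 901 × 1,125,899,906,842,624 = 1,014,435,816,065,204,224 bytes
901 PB = 901 × 1,000,000,000,000,000 = 901,000,000,000,000,000 bytes
difference = 113,435,816,065,204,224 bytes
113,435,816,065,204,224 / 1,099,511,627,776 = 103,169.27 TiB

103,169.27 TiB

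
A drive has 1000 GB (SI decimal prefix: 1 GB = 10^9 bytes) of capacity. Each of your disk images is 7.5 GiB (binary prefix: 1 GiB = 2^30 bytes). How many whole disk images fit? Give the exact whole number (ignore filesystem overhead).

Capacity: 1000 GB = 1,000,000,000,000 bytes
Per item: 7.5 GiB = 8,053,063,680 bytes
⌊1,000,000,000,000 / 8,053,063,680⌋ = 124

124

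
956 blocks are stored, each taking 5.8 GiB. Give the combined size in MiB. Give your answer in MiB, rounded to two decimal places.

Total = 956 × 5.8 GiB = 5544.8 GiB
= 5544.8 × 1,073,741,824 bytes = 5,953,683,665,715.2 bytes
1 MiB = 1,048,576 bytes
5,953,683,665,715.2 / 1,048,576 = 5,677,875.20 MiB

5,677,875.20 MiB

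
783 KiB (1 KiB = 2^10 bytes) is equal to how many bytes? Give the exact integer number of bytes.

783 × 1,024 = 801,792 bytes  (1 KiB = 2^10 bytes)

801,792 bytes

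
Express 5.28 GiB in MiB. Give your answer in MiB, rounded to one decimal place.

5,406.7 MiB

5.28 GiB = 5.28 × 2^30 bytes = 5,669,356,830.72 bytes
1 MiB = 1,048,576 bytes
5,669,356,830.72 / 1,048,576 = 5,406.7 MiB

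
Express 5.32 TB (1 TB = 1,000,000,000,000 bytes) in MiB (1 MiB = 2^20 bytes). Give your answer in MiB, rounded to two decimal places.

5.32 TB × 1,000,000,000,000 bytes/TB = 5,320,000,000,000 bytes
1 MiB = 2^20 bytes = 1,048,576 bytes
5,320,000,000,000 / 1,048,576 = 5,073,547.36 MiB

5,073,547.36 MiB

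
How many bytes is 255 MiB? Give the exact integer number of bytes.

267,386,880 bytes

255 × 1,048,576 = 267,386,880 bytes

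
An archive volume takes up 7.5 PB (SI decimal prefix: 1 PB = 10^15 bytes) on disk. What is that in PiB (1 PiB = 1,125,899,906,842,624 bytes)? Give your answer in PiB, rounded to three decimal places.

7.5 PB = 7.5 × 10^15 bytes = 7,500,000,000,000,000 bytes
1 PiB = 2^50 bytes = 1,125,899,906,842,624 bytes
7,500,000,000,000,000 / 1,125,899,906,842,624 = 6.661 PiB

6.661 PiB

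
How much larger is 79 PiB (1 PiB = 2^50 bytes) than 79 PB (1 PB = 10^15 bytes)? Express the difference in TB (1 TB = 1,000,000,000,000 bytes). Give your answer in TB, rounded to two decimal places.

9,946.09 TB

79 PiB = 79 × 1,125,899,906,842,624 = 88,946,092,640,567,296 bytes
79 PB = 79 × 1,000,000,000,000,000 = 79,000,000,000,000,000 bytes
difference = 9,946,092,640,567,296 bytes
9,946,092,640,567,296 / 1,000,000,000,000 = 9,946.09 TB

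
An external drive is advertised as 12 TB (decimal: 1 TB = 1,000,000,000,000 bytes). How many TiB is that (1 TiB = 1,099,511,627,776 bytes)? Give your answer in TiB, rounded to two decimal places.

10.91 TiB

12 TB = 12 × 10^12 bytes = 12,000,000,000,000 bytes
1 TiB = 2^40 bytes = 1,099,511,627,776 bytes
12,000,000,000,000 / 1,099,511,627,776 = 10.91 TiB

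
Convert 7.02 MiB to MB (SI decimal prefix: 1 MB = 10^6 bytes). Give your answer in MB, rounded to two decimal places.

7.02 MiB = 7.02 × 2^20 bytes = 7,361,003.52 bytes
1 MB = 10^6 bytes = 1,000,000 bytes
7,361,003.52 / 1,000,000 = 7.36 MB

7.36 MB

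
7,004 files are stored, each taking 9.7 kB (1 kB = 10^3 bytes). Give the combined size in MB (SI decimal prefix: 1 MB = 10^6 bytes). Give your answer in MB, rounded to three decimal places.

67.939 MB

Total = 7,004 × 9.7 kB = 67938.8 kB
= 67938.8 × 1,000 bytes = 67,938,800 bytes
1 MB = 1,000,000 bytes
67,938,800 / 1,000,000 = 67.939 MB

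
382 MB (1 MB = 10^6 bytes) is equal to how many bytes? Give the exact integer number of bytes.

382 × 1,000,000 = 382,000,000 bytes  (1 MB = 10^6 bytes)

382,000,000 bytes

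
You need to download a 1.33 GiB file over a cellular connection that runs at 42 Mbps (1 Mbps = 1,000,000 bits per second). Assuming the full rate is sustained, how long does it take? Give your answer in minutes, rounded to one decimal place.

1.33 GiB = 1,428,076,625.92 bytes = 11,424,613,007.36 bits
42 Mbps = 42,000,000 bits/s
time = 11,424,613,007.36 / 42,000,000 = 272.01 s
272.01 s / 60 = 4.5 minutes

4.5 minutes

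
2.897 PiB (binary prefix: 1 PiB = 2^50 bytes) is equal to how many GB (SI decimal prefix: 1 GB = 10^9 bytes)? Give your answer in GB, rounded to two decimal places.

2.897 PiB × 1,125,899,906,842,624 bytes/PiB = 3,261,732,030,123,081.728 bytes
1 GB = 10^9 bytes = 1,000,000,000 bytes
3,261,732,030,123,081.728 / 1,000,000,000 = 3,261,732.03 GB

3,261,732.03 GB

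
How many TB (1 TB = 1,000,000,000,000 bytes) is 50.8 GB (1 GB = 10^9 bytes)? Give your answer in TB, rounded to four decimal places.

0.0508 TB

50.8 GB = 50.8 × 10^9 bytes = 50,800,000,000 bytes
1 TB = 10^12 bytes = 1,000,000,000,000 bytes
50,800,000,000 / 1,000,000,000,000 = 0.0508 TB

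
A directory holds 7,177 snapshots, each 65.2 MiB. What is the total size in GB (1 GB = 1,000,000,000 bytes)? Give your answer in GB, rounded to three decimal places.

490.671 GB

Total = 7,177 × 65.2 MiB = 467940.4 MiB
= 467940.4 × 1,048,576 bytes = 490,671,072,870.4 bytes
1 GB = 1,000,000,000 bytes
490,671,072,870.4 / 1,000,000,000 = 490.671 GB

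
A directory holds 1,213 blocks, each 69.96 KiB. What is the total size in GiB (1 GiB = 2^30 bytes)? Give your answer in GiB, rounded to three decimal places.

Total = 1,213 × 69.96 KiB = 84861.48 KiB
= 84861.48 × 1,024 bytes = 86,898,155.52 bytes
1 GiB = 1,073,741,824 bytes
86,898,155.52 / 1,073,741,824 = 0.081 GiB

0.081 GiB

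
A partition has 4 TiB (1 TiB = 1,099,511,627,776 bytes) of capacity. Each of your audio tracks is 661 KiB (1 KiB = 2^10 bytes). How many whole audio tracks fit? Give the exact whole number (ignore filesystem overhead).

6,497,681

Capacity: 4 TiB = 4,398,046,511,104 bytes
Per item: 661 KiB = 676,864 bytes
⌊4,398,046,511,104 / 676,864⌋ = 6,497,681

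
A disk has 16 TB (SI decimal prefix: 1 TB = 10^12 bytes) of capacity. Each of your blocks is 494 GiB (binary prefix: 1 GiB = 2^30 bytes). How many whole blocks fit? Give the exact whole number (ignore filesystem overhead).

30

Capacity: 16 TB = 16,000,000,000,000 bytes
Per item: 494 GiB = 530,428,461,056 bytes
⌊16,000,000,000,000 / 530,428,461,056⌋ = 30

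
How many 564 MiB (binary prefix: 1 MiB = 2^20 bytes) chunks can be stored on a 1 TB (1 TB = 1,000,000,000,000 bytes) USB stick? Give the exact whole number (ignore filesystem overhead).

1,690

Capacity: 1 TB = 1,000,000,000,000 bytes
Per item: 564 MiB = 591,396,864 bytes
⌊1,000,000,000,000 / 591,396,864⌋ = 1,690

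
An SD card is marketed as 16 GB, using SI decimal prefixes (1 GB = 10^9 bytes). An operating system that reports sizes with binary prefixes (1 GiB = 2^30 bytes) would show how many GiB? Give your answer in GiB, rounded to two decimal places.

16 GB × 1,000,000,000 bytes/GB = 16,000,000,000 bytes
1 GiB = 2^30 bytes = 1,073,741,824 bytes
16,000,000,000 / 1,073,741,824 = 14.90 GiB

14.90 GiB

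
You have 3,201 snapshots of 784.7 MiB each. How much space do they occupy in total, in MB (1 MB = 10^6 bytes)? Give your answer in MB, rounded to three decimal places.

Total = 3,201 × 784.7 MiB = 2511824.7 MiB
= 2511824.7 × 1,048,576 bytes = 2,633,839,096,627.2 bytes
1 MB = 1,000,000 bytes
2,633,839,096,627.2 / 1,000,000 = 2,633,839.097 MB

2,633,839.097 MB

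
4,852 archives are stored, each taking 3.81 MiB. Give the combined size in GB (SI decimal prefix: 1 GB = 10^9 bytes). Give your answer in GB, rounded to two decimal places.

19.38 GB

Total = 4,852 × 3.81 MiB = 18486.12 MiB
= 18486.12 × 1,048,576 bytes = 19,384,101,765.12 bytes
1 GB = 1,000,000,000 bytes
19,384,101,765.12 / 1,000,000,000 = 19.38 GB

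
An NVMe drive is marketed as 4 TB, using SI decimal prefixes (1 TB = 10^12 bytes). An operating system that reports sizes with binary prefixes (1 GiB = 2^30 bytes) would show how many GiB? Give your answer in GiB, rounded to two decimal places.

4 TB × 1,000,000,000,000 bytes/TB = 4,000,000,000,000 bytes
1 GiB = 2^30 bytes = 1,073,741,824 bytes
4,000,000,000,000 / 1,073,741,824 = 3,725.29 GiB

3,725.29 GiB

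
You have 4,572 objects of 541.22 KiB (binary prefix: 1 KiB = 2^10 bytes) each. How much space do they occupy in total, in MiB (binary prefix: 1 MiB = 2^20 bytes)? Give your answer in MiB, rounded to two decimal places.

Total = 4,572 × 541.22 KiB = 2474457.84 KiB
= 2474457.84 × 1,024 bytes = 2,533,844,828.16 bytes
1 MiB = 1,048,576 bytes
2,533,844,828.16 / 1,048,576 = 2,416.46 MiB

2,416.46 MiB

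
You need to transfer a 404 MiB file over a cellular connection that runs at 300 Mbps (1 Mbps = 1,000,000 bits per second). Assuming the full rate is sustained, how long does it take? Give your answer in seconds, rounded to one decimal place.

404 MiB = 423,624,704 bytes = 3,388,997,632 bits
300 Mbps = 300,000,000 bits/s
time = 3,388,997,632 / 300,000,000 = 11.3 s

11.3 seconds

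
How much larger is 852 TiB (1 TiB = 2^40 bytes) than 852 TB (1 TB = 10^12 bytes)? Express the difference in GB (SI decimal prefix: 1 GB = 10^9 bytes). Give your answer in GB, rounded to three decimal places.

84,783.907 GB

852 TiB = 852 × 1,099,511,627,776 = 936,783,906,865,152 bytes
852 TB = 852 × 1,000,000,000,000 = 852,000,000,000,000 bytes
difference = 84,783,906,865,152 bytes
84,783,906,865,152 / 1,000,000,000 = 84,783.907 GB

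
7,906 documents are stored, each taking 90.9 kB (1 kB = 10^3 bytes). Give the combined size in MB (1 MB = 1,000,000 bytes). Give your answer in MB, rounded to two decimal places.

Total = 7,906 × 90.9 kB = 718655.4 kB
= 718655.4 × 1,000 bytes = 718,655,400 bytes
1 MB = 1,000,000 bytes
718,655,400 / 1,000,000 = 718.66 MB

718.66 MB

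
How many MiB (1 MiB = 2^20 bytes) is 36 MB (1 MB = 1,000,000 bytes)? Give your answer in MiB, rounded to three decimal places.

34.332 MiB

36 MB = 36 × 10^6 bytes = 36,000,000 bytes
1 MiB = 2^20 bytes = 1,048,576 bytes
36,000,000 / 1,048,576 = 34.332 MiB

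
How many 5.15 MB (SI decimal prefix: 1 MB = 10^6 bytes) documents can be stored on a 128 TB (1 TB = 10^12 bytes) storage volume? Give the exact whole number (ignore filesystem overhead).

Capacity: 128 TB = 128,000,000,000,000 bytes
Per item: 5.15 MB = 5,150,000 bytes
⌊128,000,000,000,000 / 5,150,000⌋ = 24,854,368

24,854,368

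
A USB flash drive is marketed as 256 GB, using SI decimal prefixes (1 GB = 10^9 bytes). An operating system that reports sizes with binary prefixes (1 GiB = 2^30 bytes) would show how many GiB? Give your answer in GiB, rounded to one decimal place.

238.4 GiB

256 GB = 256 × 10^9 bytes = 256,000,000,000 bytes
1 GiB = 2^30 bytes = 1,073,741,824 bytes
256,000,000,000 / 1,073,741,824 = 238.4 GiB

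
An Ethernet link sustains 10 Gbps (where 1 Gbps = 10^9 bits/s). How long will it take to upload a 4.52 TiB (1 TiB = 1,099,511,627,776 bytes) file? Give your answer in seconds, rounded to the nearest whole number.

4.52 TiB = 4,969,792,557,547.52 bytes = 39,758,340,460,380.16 bits
10 Gbps = 10,000,000,000 bits/s
time = 39,758,340,460,380.16 / 10,000,000,000 = 3,976 s

3,976 seconds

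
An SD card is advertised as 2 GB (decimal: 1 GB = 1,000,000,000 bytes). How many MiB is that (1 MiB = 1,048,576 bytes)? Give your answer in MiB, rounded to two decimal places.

1,907.35 MiB

2 GB × 1,000,000,000 bytes/GB = 2,000,000,000 bytes
1 MiB = 1,048,576 bytes
2,000,000,000 / 1,048,576 = 1,907.35 MiB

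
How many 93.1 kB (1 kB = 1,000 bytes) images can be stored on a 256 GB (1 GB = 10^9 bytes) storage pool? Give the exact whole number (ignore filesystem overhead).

2,749,731

Capacity: 256 GB = 256,000,000,000 bytes
Per item: 93.1 kB = 93,100 bytes
⌊256,000,000,000 / 93,100⌋ = 2,749,731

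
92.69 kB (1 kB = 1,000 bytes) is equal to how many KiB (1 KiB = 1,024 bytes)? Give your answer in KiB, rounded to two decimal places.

90.52 KiB

92.69 kB = 92.69 × 10^3 bytes = 92,690 bytes
1 KiB = 2^10 bytes = 1,024 bytes
92,690 / 1,024 = 90.52 KiB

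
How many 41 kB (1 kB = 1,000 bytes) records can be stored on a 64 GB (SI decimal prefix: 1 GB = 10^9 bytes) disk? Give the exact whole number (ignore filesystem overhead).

Capacity: 64 GB = 64,000,000,000 bytes
Per item: 41 kB = 41,000 bytes
⌊64,000,000,000 / 41,000⌋ = 1,560,975

1,560,975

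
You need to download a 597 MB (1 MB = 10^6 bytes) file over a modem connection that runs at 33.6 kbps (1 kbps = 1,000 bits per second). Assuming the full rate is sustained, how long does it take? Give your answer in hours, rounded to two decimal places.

597 MB = 597,000,000 bytes = 4,776,000,000 bits
33.6 kbps = 33,600 bits/s
time = 4,776,000,000 / 33,600 = 142,142.8571 s
142,142.8571 s / 3600 = 39.48 hours

39.48 hours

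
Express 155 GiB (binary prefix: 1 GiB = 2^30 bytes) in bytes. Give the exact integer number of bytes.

155 × 1,073,741,824 = 166,429,982,720 bytes

166,429,982,720 bytes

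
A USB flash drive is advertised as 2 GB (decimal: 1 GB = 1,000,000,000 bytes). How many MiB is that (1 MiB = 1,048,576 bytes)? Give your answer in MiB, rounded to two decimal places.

1,907.35 MiB

2 GB × 1,000,000,000 bytes/GB = 2,000,000,000 bytes
1 MiB = 1,048,576 bytes
2,000,000,000 / 1,048,576 = 1,907.35 MiB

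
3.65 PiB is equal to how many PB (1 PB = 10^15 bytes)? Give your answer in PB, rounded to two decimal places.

4.11 PB

3.65 PiB × 1,125,899,906,842,624 bytes/PiB = 4,109,534,659,975,577.6 bytes
1 PB = 1,000,000,000,000,000 bytes
4,109,534,659,975,577.6 / 1,000,000,000,000,000 = 4.11 PB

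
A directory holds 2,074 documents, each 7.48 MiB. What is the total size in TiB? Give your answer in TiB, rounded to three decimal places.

Total = 2,074 × 7.48 MiB = 15513.52 MiB
= 15513.52 × 1,048,576 bytes = 16,267,104,747.52 bytes
1 TiB = 1,099,511,627,776 bytes
16,267,104,747.52 / 1,099,511,627,776 = 0.015 TiB

0.015 TiB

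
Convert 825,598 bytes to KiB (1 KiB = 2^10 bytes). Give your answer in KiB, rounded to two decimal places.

825,598 bytes given.
1 KiB = 1,024 bytes
825,598 / 1,024 = 806.25 KiB

806.25 KiB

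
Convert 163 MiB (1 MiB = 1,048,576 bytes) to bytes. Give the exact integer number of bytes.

170,917,888 bytes

163 × 1,048,576 = 170,917,888 bytes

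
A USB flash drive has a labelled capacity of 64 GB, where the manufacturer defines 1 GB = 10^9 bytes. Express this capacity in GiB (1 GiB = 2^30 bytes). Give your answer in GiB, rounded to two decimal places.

59.60 GiB

64 GB × 1,000,000,000 bytes/GB = 64,000,000,000 bytes
1 GiB = 2^30 bytes = 1,073,741,824 bytes
64,000,000,000 / 1,073,741,824 = 59.60 GiB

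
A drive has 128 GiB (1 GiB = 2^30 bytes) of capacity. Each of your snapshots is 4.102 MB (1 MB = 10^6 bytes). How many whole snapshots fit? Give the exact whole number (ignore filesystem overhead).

33,505

Capacity: 128 GiB = 137,438,953,472 bytes
Per item: 4.102 MB = 4,102,000 bytes
⌊137,438,953,472 / 4,102,000⌋ = 33,505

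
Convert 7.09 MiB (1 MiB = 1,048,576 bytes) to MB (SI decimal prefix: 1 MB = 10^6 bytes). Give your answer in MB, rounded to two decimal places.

7.43 MB

7.09 MiB × 1,048,576 bytes/MiB = 7,434,403.84 bytes
1 MB = 1,000,000 bytes
7,434,403.84 / 1,000,000 = 7.43 MB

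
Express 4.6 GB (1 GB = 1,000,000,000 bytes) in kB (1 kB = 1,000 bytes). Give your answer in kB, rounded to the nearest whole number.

4.6 GB = 4.6 × 10^9 bytes = 4,600,000,000 bytes
1 kB = 10^3 bytes = 1,000 bytes
4,600,000,000 / 1,000 = 4,600,000 kB

4,600,000 kB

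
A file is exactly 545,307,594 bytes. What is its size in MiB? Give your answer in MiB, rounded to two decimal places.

520.05 MiB

545,307,594 bytes given.
1 MiB = 1,048,576 bytes
545,307,594 / 1,048,576 = 520.05 MiB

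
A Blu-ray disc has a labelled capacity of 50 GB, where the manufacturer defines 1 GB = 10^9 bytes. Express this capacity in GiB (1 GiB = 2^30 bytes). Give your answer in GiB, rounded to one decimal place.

50 GB = 50 × 10^9 bytes = 50,000,000,000 bytes
1 GiB = 2^30 bytes = 1,073,741,824 bytes
50,000,000,000 / 1,073,741,824 = 46.6 GiB

46.6 GiB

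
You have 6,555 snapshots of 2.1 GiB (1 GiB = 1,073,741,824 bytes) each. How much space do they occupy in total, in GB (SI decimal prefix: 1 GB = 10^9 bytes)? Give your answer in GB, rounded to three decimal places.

14,780.593 GB

Total = 6,555 × 2.1 GiB = 13765.5 GiB
= 13765.5 × 1,073,741,824 bytes = 14,780,593,078,272 bytes
1 GB = 1,000,000,000 bytes
14,780,593,078,272 / 1,000,000,000 = 14,780.593 GB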